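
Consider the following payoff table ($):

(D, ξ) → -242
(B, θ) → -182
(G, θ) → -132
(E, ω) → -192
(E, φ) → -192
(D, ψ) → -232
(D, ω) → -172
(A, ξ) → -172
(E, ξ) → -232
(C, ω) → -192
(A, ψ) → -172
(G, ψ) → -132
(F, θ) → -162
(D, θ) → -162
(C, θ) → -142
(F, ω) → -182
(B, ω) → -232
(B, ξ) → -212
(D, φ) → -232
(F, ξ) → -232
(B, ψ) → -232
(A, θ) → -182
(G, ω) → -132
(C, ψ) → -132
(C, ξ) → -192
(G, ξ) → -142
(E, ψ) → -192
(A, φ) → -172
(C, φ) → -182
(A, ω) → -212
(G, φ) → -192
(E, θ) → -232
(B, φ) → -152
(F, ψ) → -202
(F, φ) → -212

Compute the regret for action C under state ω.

60

Best payoff under ω is -132.
Regret = -132 − (-192) = 60.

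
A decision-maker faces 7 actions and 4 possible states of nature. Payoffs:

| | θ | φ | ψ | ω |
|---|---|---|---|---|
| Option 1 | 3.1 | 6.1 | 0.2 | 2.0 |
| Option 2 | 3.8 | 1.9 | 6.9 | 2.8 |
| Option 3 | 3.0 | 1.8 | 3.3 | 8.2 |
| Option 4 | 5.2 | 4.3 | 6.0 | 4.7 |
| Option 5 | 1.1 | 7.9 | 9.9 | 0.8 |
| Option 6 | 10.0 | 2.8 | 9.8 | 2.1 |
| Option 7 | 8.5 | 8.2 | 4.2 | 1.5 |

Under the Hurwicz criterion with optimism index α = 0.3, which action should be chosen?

Option 1: 0.3·6.1 + 0.7·0.2 = 1.97
Option 2: 0.3·6.9 + 0.7·1.9 = 3.4
Option 3: 0.3·8.2 + 0.7·1.8 = 3.72
Option 4: 0.3·6.0 + 0.7·4.3 = 4.81
Option 5: 0.3·9.9 + 0.7·0.8 = 3.53
Option 6: 0.3·10.0 + 0.7·2.1 = 4.47
Option 7: 0.3·8.5 + 0.7·1.5 = 3.6
Highest Hurwicz score = 4.81 → Option 4.

Option 4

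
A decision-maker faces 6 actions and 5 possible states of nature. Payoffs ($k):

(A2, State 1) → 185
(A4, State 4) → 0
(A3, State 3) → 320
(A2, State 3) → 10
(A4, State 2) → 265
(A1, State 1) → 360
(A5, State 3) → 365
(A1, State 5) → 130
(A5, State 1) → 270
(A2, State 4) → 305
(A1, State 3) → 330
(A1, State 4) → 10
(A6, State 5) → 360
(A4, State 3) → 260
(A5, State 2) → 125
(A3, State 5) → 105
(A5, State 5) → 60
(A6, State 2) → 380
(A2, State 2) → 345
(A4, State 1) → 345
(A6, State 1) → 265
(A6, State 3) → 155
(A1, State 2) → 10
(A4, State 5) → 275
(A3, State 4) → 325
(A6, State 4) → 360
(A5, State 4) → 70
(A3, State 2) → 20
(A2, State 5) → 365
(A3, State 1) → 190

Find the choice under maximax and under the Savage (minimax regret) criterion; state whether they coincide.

maximax → A6; minimax regret → A6 (agree)

Row maxima: A1=360, A2=365, A3=325, A4=345, A5=365, A6=380
Best best-case = 380 → A6.
Column bests: State 1=360, State 2=380, State 3=365, State 4=360, State 5=365.
A1 regrets: 0, 370, 35, 350, 235 → max 370
A2 regrets: 175, 35, 355, 55, 0 → max 355
A3 regrets: 170, 360, 45, 35, 260 → max 360
A4 regrets: 15, 115, 105, 360, 90 → max 360
A5 regrets: 90, 255, 0, 290, 305 → max 305
A6 regrets: 95, 0, 210, 0, 5 → max 210
Smallest max regret = 210 → A6.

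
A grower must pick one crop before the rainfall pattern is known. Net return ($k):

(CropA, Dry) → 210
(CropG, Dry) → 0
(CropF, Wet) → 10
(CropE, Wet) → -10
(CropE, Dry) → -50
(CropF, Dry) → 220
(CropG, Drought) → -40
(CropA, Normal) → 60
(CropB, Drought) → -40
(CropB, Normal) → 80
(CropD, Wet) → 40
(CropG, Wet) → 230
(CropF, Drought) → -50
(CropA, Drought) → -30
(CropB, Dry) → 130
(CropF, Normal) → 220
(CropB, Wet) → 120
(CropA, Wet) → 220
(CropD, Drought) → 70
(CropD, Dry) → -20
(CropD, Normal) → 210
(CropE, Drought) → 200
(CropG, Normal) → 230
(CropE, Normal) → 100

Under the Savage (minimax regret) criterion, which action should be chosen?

CropA

Column bests: Drought=200, Dry=220, Normal=230, Wet=230.
CropD regrets: 130, 240, 20, 190 → max 240
CropE regrets: 0, 270, 130, 240 → max 270
CropF regrets: 250, 0, 10, 220 → max 250
CropB regrets: 240, 90, 150, 110 → max 240
CropG regrets: 240, 220, 0, 0 → max 240
CropA regrets: 230, 10, 170, 10 → max 230
Smallest max regret = 230 → CropA.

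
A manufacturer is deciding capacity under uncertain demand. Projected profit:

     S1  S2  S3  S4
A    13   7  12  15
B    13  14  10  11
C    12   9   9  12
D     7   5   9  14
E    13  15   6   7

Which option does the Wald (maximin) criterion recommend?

B

Row minima: A=7, B=10, C=9, D=5, E=6
Best worst-case = 10 → B.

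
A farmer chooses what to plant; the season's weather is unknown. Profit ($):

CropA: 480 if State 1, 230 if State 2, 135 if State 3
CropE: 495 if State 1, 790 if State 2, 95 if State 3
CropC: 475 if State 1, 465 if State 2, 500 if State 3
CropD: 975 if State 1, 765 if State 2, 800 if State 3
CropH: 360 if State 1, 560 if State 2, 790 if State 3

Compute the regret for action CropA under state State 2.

560

Best payoff under State 2 is 790.
Regret = 790 − 230 = 560.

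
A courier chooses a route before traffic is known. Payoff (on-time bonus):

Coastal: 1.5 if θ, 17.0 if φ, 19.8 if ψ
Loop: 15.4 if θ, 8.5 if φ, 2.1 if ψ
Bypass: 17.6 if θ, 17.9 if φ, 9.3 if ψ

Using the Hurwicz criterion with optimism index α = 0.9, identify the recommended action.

Coastal: 0.9·19.8 + 0.1·1.5 = 17.97
Loop: 0.9·15.4 + 0.1·2.1 = 14.07
Bypass: 0.9·17.9 + 0.1·9.3 = 17.04
Highest Hurwicz score = 17.97 → Coastal.

Coastal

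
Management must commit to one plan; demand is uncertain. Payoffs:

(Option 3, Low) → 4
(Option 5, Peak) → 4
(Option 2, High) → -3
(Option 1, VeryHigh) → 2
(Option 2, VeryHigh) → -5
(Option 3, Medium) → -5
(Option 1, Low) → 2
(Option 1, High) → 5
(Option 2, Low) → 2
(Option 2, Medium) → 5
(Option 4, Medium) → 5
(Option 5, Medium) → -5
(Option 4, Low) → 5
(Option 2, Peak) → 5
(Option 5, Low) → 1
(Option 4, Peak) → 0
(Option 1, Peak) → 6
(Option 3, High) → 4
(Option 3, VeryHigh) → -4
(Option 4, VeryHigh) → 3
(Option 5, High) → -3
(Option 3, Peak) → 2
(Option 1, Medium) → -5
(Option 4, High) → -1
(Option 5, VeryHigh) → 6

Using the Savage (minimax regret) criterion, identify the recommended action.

Column bests: Low=5, Medium=5, High=5, VeryHigh=6, Peak=6.
Option 1 regrets: 3, 10, 0, 4, 0 → max 10
Option 2 regrets: 3, 0, 8, 11, 1 → max 11
Option 3 regrets: 1, 10, 1, 10, 4 → max 10
Option 4 regrets: 0, 0, 6, 3, 6 → max 6
Option 5 regrets: 4, 10, 8, 0, 2 → max 10
Smallest max regret = 6 → Option 4.

Option 4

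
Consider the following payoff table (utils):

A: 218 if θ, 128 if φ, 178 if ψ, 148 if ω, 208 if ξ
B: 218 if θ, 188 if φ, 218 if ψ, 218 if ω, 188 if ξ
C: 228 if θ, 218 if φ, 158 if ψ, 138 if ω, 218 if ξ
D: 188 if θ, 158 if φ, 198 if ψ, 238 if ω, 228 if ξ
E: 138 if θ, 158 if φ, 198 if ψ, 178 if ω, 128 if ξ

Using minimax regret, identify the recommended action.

Column bests: θ=228, φ=218, ψ=218, ω=238, ξ=228.
A regrets: 10, 90, 40, 90, 20 → max 90
B regrets: 10, 30, 0, 20, 40 → max 40
C regrets: 0, 0, 60, 100, 10 → max 100
D regrets: 40, 60, 20, 0, 0 → max 60
E regrets: 90, 60, 20, 60, 100 → max 100
Smallest max regret = 40 → B.

B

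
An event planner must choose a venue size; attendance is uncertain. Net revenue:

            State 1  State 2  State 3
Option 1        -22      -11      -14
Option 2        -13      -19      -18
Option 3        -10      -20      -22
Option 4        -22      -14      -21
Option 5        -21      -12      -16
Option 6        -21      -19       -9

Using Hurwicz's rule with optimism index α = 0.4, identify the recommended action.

Option 1: 0.4·(-11) + 0.6·(-22) = -17.6
Option 2: 0.4·(-13) + 0.6·(-19) = -16.6
Option 3: 0.4·(-10) + 0.6·(-22) = -17.2
Option 4: 0.4·(-14) + 0.6·(-22) = -18.8
Option 5: 0.4·(-12) + 0.6·(-21) = -17.4
Option 6: 0.4·(-9) + 0.6·(-21) = -16.2
Highest Hurwicz score = -16.2 → Option 6.

Option 6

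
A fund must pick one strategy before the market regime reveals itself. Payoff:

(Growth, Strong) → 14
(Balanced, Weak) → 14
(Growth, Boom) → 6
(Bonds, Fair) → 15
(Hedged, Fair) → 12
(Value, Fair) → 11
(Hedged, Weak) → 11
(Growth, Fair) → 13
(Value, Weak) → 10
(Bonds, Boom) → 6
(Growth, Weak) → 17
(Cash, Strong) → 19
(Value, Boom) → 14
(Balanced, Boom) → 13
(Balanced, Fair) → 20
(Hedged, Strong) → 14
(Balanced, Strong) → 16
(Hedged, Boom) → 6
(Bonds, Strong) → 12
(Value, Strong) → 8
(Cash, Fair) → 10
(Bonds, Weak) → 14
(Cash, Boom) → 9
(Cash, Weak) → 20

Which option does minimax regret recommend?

Column bests: Weak=20, Fair=20, Strong=19, Boom=14.
Cash regrets: 0, 10, 0, 5 → max 10
Growth regrets: 3, 7, 5, 8 → max 8
Balanced regrets: 6, 0, 3, 1 → max 6
Bonds regrets: 6, 5, 7, 8 → max 8
Hedged regrets: 9, 8, 5, 8 → max 9
Value regrets: 10, 9, 11, 0 → max 11
Smallest max regret = 6 → Balanced.

Balanced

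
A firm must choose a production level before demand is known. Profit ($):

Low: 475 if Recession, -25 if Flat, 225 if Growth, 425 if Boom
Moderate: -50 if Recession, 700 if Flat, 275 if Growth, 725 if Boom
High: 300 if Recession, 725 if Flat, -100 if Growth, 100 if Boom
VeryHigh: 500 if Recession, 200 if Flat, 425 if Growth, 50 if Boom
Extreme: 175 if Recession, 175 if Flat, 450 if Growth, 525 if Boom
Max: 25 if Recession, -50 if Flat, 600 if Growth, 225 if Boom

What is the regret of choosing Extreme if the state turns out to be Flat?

Best payoff under Flat is 725.
Regret = 725 − 175 = 550.

550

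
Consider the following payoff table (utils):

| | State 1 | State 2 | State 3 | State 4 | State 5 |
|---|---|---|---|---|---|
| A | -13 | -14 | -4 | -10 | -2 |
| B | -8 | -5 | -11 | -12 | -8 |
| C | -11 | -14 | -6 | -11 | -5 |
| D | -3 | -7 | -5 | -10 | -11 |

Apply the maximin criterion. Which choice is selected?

Row minima: A=-14, B=-12, C=-14, D=-11
Best worst-case = -11 → D.

D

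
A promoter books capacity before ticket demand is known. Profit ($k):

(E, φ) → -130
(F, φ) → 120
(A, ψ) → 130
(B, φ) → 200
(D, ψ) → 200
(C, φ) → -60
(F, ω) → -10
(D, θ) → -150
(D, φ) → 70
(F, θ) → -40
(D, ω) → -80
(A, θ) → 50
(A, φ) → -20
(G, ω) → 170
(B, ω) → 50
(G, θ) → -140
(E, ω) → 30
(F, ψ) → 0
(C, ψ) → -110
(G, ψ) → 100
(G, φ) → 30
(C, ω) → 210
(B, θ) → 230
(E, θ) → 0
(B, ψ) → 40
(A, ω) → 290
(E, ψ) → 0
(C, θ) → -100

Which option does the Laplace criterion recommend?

Row averages: A=112.5, B=130, C=-15, D=10, E=-25, F=17.5, G=40
Highest average = 130 → B.

B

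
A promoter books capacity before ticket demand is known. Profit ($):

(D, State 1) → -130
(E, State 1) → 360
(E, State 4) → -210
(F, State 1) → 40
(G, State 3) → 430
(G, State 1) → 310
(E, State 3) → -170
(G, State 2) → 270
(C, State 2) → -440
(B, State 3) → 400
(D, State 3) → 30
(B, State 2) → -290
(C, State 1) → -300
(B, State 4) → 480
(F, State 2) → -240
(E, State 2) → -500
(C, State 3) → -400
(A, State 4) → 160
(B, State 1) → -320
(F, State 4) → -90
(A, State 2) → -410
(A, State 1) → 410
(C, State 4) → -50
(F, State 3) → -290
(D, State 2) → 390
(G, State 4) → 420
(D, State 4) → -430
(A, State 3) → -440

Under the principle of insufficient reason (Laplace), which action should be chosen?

Row averages: A=-70, B=67.5, C=-297.5, D=-35, E=-130, F=-145, G=357.5
Highest average = 357.5 → G.

G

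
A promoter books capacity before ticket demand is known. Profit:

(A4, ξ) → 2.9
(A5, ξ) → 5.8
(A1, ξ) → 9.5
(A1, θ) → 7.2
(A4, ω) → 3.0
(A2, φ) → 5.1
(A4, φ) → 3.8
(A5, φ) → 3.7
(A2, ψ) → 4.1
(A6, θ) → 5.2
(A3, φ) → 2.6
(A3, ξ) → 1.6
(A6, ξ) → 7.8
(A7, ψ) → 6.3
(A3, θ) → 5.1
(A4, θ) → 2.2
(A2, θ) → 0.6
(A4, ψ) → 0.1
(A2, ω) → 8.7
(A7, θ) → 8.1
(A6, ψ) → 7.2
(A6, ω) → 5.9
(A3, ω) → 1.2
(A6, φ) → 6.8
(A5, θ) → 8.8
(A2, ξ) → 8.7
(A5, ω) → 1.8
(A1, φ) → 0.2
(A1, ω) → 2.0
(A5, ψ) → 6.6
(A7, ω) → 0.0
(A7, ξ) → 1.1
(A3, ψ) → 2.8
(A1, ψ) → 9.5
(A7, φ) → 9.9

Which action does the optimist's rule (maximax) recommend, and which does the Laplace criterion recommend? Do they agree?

Row maxima: A1=9.5, A2=8.7, A3=5.1, A4=3.8, A5=8.8, A6=7.8, A7=9.9
Best best-case = 9.9 → A7.
Row averages: A1=5.68, A2=5.44, A3=2.66, A4=2.4, A5=5.34, A6=6.58, A7=5.08
Highest average = 6.58 → A6.

maximax → A7; laplace → A6 (disagree)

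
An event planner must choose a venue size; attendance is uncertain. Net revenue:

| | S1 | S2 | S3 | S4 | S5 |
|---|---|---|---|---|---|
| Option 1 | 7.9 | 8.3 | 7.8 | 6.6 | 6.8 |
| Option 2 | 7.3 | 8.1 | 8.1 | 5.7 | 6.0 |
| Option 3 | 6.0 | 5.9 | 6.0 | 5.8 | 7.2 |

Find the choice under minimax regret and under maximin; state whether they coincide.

Column bests: S1=7.9, S2=8.3, S3=8.1, S4=6.6, S5=7.2.
Option 1 regrets: 0.0, 0.0, 0.3, 0.0, 0.4 → max 0.4
Option 2 regrets: 0.6, 0.2, 0.0, 0.9, 1.2 → max 1.2
Option 3 regrets: 1.9, 2.4, 2.1, 0.8, 0.0 → max 2.4
Smallest max regret = 0.4 → Option 1.
Row minima: Option 1=6.6, Option 2=5.7, Option 3=5.8
Best worst-case = 6.6 → Option 1.

minimax regret → Option 1; maximin → Option 1 (agree)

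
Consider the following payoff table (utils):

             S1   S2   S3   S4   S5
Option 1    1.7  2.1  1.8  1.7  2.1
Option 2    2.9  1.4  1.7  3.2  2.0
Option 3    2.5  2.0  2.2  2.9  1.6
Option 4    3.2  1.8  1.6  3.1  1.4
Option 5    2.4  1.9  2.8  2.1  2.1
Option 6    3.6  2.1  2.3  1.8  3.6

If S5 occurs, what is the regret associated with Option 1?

Best payoff under S5 is 3.6.
Regret = 3.6 − 2.1 = 1.5.

1.5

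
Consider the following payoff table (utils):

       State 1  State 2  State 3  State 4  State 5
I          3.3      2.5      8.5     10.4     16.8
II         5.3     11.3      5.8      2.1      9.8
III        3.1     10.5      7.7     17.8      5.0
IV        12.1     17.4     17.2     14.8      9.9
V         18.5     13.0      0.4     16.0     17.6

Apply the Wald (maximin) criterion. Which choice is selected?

IV

Row minima: I=2.5, II=2.1, III=3.1, IV=9.9, V=0.4
Best worst-case = 9.9 → IV.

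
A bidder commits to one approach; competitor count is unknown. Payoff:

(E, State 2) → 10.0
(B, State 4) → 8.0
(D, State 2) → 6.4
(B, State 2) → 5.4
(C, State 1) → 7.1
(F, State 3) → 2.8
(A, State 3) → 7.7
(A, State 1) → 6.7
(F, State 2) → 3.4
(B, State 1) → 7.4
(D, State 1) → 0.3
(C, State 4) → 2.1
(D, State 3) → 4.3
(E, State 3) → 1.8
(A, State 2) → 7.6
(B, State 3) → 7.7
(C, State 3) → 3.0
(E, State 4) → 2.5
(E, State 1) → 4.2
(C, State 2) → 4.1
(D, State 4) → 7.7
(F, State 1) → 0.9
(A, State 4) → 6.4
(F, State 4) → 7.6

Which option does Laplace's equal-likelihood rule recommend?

Row averages: A=7.1, B=7.125, C=4.075, D=4.675, E=4.625, F=3.675
Highest average = 7.125 → B.

B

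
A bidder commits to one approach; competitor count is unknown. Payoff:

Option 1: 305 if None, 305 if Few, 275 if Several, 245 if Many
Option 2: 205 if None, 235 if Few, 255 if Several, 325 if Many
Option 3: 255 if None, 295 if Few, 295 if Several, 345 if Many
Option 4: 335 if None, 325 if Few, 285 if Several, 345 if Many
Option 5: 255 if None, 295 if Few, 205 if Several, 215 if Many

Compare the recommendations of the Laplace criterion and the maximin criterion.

Row averages: Option 1=282.5, Option 2=255, Option 3=297.5, Option 4=322.5, Option 5=242.5
Highest average = 322.5 → Option 4.
Row minima: Option 1=245, Option 2=205, Option 3=255, Option 4=285, Option 5=205
Best worst-case = 285 → Option 4.

laplace → Option 4; maximin → Option 4 (agree)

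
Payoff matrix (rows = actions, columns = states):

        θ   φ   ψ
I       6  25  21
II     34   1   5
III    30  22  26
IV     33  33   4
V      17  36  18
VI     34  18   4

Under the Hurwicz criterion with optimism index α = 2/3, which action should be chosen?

I: 2/3·25 + 1/3·6 = 56/3
II: 2/3·34 + 1/3·1 = 23
III: 2/3·30 + 1/3·22 = 82/3
IV: 2/3·33 + 1/3·4 = 70/3
V: 2/3·36 + 1/3·17 = 89/3
VI: 2/3·34 + 1/3·4 = 24
Highest Hurwicz score = 89/3 → V.

V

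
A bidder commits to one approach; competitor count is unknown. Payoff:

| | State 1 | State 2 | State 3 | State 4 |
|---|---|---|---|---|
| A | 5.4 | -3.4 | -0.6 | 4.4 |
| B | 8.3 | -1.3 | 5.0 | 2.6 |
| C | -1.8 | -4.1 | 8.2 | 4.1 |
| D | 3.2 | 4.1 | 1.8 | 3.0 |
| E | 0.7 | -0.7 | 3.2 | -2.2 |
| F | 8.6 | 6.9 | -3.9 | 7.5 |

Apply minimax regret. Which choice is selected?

D

Column bests: State 1=8.6, State 2=6.9, State 3=8.2, State 4=7.5.
A regrets: 3.2, 10.3, 8.8, 3.1 → max 10.3
B regrets: 0.3, 8.2, 3.2, 4.9 → max 8.2
C regrets: 10.4, 11.0, 0.0, 3.4 → max 11.0
D regrets: 5.4, 2.8, 6.4, 4.5 → max 6.4
E regrets: 7.9, 7.6, 5.0, 9.7 → max 9.7
F regrets: 0.0, 0.0, 12.1, 0.0 → max 12.1
Smallest max regret = 6.4 → D.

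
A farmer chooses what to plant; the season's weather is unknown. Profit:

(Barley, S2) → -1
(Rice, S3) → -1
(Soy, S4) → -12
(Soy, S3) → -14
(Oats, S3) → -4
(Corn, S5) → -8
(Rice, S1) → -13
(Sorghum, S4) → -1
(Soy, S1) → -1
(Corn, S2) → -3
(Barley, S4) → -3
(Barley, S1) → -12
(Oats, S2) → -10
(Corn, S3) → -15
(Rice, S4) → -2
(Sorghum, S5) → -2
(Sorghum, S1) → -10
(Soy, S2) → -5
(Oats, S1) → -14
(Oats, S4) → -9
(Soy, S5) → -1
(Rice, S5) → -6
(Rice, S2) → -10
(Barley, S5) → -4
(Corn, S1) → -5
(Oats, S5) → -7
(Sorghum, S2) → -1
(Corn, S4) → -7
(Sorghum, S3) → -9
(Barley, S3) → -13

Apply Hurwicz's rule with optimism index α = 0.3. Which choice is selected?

Sorghum: 0.3·(-1) + 0.7·(-10) = -7.3
Soy: 0.3·(-1) + 0.7·(-14) = -10.1
Corn: 0.3·(-3) + 0.7·(-15) = -11.4
Barley: 0.3·(-1) + 0.7·(-13) = -9.4
Rice: 0.3·(-1) + 0.7·(-13) = -9.4
Oats: 0.3·(-4) + 0.7·(-14) = -11
Highest Hurwicz score = -7.3 → Sorghum.

Sorghum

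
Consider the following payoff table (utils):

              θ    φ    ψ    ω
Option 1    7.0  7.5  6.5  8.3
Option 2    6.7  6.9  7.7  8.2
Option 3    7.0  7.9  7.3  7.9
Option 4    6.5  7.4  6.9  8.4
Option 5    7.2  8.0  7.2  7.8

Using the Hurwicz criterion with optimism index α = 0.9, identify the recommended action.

Option 1: 0.9·8.3 + 0.1·6.5 = 8.12
Option 2: 0.9·8.2 + 0.1·6.7 = 8.05
Option 3: 0.9·7.9 + 0.1·7.0 = 7.81
Option 4: 0.9·8.4 + 0.1·6.5 = 8.21
Option 5: 0.9·8.0 + 0.1·7.2 = 7.92
Highest Hurwicz score = 8.21 → Option 4.

Option 4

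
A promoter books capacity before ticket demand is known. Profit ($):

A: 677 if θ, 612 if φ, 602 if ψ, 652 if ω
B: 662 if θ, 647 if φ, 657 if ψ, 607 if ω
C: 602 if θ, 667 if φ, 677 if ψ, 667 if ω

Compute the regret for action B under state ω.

Best payoff under ω is 667.
Regret = 667 − 607 = 60.

60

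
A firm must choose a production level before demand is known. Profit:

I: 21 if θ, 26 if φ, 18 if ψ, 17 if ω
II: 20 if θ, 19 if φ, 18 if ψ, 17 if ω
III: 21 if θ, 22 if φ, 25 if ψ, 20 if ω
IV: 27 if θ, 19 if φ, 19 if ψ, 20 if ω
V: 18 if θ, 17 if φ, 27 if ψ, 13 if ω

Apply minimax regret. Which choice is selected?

III

Column bests: θ=27, φ=26, ψ=27, ω=20.
I regrets: 6, 0, 9, 3 → max 9
II regrets: 7, 7, 9, 3 → max 9
III regrets: 6, 4, 2, 0 → max 6
IV regrets: 0, 7, 8, 0 → max 8
V regrets: 9, 9, 0, 7 → max 9
Smallest max regret = 6 → III.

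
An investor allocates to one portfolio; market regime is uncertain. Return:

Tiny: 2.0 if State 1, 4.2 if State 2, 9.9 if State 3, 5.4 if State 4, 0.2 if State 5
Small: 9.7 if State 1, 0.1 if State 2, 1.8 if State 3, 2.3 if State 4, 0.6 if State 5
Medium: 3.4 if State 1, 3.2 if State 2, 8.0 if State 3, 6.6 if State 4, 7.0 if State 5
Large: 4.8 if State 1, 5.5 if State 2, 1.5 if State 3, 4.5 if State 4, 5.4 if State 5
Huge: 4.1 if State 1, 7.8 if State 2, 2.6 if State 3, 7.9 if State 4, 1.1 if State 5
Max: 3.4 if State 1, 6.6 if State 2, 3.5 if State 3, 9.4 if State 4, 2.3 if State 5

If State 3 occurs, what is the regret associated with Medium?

1.9

Best payoff under State 3 is 9.9.
Regret = 9.9 − 8.0 = 1.9.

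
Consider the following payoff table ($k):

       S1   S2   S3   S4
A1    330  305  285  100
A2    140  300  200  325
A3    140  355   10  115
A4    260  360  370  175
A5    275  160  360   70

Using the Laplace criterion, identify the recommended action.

Row averages: A1=255, A2=241.25, A3=155, A4=291.25, A5=216.25
Highest average = 291.25 → A4.

A4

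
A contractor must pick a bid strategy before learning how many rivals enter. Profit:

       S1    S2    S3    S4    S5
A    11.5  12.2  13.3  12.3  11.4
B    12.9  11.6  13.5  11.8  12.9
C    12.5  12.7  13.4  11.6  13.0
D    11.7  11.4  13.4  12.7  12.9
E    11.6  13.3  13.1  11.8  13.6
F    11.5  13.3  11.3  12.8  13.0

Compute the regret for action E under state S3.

0.4

Best payoff under S3 is 13.5.
Regret = 13.5 − 13.1 = 0.4.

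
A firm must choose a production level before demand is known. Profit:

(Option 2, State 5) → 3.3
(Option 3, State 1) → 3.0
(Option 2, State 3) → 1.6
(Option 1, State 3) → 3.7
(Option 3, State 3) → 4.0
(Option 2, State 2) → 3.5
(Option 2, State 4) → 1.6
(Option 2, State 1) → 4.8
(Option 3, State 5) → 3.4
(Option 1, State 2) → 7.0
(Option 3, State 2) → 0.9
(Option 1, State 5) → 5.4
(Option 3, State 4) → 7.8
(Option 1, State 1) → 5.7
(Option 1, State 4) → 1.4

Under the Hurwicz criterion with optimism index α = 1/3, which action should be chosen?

Option 1

Option 1: 1/3·7.0 + 2/3·1.4 = 49/15
Option 2: 1/3·4.8 + 2/3·1.6 = 8/3
Option 3: 1/3·7.8 + 2/3·0.9 = 3.2
Highest Hurwicz score = 49/15 → Option 1.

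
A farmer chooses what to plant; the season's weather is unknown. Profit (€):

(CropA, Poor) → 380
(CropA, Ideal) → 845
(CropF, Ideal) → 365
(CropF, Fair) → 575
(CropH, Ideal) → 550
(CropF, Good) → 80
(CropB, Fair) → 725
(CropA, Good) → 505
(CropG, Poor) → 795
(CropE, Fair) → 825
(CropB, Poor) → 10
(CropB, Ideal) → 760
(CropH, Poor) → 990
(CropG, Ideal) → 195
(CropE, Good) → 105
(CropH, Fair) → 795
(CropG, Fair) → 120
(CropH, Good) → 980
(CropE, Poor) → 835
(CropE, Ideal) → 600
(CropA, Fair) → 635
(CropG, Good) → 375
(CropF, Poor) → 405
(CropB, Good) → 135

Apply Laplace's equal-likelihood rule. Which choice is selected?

Row averages: CropF=356.25, CropH=828.75, CropG=371.25, CropA=591.25, CropB=407.5, CropE=591.25
Highest average = 828.75 → CropH.

CropH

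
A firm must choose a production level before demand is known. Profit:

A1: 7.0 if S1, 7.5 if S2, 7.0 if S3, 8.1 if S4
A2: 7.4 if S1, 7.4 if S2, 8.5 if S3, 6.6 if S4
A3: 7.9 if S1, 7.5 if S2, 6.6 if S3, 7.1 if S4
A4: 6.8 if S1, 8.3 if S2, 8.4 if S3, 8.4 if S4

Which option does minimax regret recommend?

A4

Column bests: S1=7.9, S2=8.3, S3=8.5, S4=8.4.
A1 regrets: 0.9, 0.8, 1.5, 0.3 → max 1.5
A2 regrets: 0.5, 0.9, 0.0, 1.8 → max 1.8
A3 regrets: 0.0, 0.8, 1.9, 1.3 → max 1.9
A4 regrets: 1.1, 0.0, 0.1, 0.0 → max 1.1
Smallest max regret = 1.1 → A4.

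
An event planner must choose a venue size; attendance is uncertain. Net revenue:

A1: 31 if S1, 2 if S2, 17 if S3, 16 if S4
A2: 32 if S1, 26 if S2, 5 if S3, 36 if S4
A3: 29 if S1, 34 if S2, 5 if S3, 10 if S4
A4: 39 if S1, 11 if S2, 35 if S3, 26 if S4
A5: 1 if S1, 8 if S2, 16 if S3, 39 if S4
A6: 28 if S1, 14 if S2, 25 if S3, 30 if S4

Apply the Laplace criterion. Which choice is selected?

Row averages: A1=16.5, A2=24.75, A3=19.5, A4=27.75, A5=16, A6=24.25
Highest average = 27.75 → A4.

A4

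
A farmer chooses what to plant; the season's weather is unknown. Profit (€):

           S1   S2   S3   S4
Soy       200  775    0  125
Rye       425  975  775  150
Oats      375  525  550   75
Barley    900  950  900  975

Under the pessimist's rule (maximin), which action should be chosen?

Barley

Row minima: Soy=0, Rye=150, Oats=75, Barley=900
Best worst-case = 900 → Barley.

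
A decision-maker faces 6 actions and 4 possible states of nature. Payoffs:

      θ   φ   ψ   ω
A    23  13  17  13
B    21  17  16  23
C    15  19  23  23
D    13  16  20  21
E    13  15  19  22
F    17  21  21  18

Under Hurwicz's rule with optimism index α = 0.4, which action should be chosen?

B

A: 0.4·23 + 0.6·13 = 17
B: 0.4·23 + 0.6·16 = 18.8
C: 0.4·23 + 0.6·15 = 18.2
D: 0.4·21 + 0.6·13 = 16.2
E: 0.4·22 + 0.6·13 = 16.6
F: 0.4·21 + 0.6·17 = 18.6
Highest Hurwicz score = 18.8 → B.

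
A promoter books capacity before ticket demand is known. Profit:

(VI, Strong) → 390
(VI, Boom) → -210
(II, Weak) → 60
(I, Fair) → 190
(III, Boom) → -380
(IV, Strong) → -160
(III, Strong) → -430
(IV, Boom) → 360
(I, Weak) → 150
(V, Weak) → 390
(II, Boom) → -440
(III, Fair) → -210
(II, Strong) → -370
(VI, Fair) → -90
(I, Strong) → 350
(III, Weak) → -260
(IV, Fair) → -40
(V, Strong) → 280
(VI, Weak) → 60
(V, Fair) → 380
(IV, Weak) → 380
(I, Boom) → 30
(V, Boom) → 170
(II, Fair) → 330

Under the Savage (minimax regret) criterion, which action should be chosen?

Column bests: Weak=390, Fair=380, Strong=390, Boom=360.
I regrets: 240, 190, 40, 330 → max 330
II regrets: 330, 50, 760, 800 → max 800
III regrets: 650, 590, 820, 740 → max 820
IV regrets: 10, 420, 550, 0 → max 550
V regrets: 0, 0, 110, 190 → max 190
VI regrets: 330, 470, 0, 570 → max 570
Smallest max regret = 190 → V.

V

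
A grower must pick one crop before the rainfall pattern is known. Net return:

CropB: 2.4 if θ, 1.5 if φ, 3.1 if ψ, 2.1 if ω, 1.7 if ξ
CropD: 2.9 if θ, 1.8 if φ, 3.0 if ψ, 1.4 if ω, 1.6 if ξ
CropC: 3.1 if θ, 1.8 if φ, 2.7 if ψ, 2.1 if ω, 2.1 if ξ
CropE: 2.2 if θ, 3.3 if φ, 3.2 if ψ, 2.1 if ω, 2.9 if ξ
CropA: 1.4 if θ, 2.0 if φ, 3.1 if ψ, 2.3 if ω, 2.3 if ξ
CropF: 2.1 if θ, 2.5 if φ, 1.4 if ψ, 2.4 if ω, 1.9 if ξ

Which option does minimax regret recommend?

Column bests: θ=3.1, φ=3.3, ψ=3.2, ω=2.4, ξ=2.9.
CropB regrets: 0.7, 1.8, 0.1, 0.3, 1.2 → max 1.8
CropD regrets: 0.2, 1.5, 0.2, 1.0, 1.3 → max 1.5
CropC regrets: 0.0, 1.5, 0.5, 0.3, 0.8 → max 1.5
CropE regrets: 0.9, 0.0, 0.0, 0.3, 0.0 → max 0.9
CropA regrets: 1.7, 1.3, 0.1, 0.1, 0.6 → max 1.7
CropF regrets: 1.0, 0.8, 1.8, 0.0, 1.0 → max 1.8
Smallest max regret = 0.9 → CropE.

CropE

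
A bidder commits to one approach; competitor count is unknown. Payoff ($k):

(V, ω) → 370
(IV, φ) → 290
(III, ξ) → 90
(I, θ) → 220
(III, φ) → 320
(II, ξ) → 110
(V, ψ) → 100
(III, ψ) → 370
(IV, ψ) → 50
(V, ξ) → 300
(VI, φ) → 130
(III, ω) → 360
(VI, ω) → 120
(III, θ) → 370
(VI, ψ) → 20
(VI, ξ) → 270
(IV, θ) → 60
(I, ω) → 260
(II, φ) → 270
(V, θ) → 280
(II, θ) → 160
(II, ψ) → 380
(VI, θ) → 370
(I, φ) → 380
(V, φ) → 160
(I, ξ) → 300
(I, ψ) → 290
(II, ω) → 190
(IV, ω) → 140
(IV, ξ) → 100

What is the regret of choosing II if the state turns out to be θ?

210

Best payoff under θ is 370.
Regret = 370 − 160 = 210.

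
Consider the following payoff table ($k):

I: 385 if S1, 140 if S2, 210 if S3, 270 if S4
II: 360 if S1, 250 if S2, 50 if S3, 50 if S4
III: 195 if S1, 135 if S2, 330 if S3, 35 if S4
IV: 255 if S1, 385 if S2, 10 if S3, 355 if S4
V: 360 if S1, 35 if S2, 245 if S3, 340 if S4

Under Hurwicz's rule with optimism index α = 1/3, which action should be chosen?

I: 1/3·385 + 2/3·140 = 665/3
II: 1/3·360 + 2/3·50 = 460/3
III: 1/3·330 + 2/3·35 = 400/3
IV: 1/3·385 + 2/3·10 = 135
V: 1/3·360 + 2/3·35 = 430/3
Highest Hurwicz score = 665/3 → I.

I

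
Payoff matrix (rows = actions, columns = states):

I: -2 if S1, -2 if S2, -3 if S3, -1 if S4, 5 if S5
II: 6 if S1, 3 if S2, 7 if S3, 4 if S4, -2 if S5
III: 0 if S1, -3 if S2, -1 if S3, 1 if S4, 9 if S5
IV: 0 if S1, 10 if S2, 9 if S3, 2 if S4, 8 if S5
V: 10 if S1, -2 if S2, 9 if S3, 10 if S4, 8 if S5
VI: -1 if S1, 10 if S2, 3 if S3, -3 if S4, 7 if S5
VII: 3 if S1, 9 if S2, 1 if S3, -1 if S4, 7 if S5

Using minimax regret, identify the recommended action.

IV

Column bests: S1=10, S2=10, S3=9, S4=10, S5=9.
I regrets: 12, 12, 12, 11, 4 → max 12
II regrets: 4, 7, 2, 6, 11 → max 11
III regrets: 10, 13, 10, 9, 0 → max 13
IV regrets: 10, 0, 0, 8, 1 → max 10
V regrets: 0, 12, 0, 0, 1 → max 12
VI regrets: 11, 0, 6, 13, 2 → max 13
VII regrets: 7, 1, 8, 11, 2 → max 11
Smallest max regret = 10 → IV.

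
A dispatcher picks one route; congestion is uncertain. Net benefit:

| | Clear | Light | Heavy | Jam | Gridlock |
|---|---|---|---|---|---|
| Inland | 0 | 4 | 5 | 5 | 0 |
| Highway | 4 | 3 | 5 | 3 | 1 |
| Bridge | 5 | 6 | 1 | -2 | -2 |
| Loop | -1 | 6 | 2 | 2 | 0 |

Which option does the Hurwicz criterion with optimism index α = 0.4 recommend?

Highway

Inland: 0.4·5 + 0.6·0 = 2
Highway: 0.4·5 + 0.6·1 = 2.6
Bridge: 0.4·6 + 0.6·(-2) = 1.2
Loop: 0.4·6 + 0.6·(-1) = 1.8
Highest Hurwicz score = 2.6 → Highway.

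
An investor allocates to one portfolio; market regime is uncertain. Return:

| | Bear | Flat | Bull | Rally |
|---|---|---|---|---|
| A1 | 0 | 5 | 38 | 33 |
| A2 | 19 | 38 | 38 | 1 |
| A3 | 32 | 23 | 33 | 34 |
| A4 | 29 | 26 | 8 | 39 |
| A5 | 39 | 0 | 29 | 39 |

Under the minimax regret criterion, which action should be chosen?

Column bests: Bear=39, Flat=38, Bull=38, Rally=39.
A1 regrets: 39, 33, 0, 6 → max 39
A2 regrets: 20, 0, 0, 38 → max 38
A3 regrets: 7, 15, 5, 5 → max 15
A4 regrets: 10, 12, 30, 0 → max 30
A5 regrets: 0, 38, 9, 0 → max 38
Smallest max regret = 15 → A3.

A3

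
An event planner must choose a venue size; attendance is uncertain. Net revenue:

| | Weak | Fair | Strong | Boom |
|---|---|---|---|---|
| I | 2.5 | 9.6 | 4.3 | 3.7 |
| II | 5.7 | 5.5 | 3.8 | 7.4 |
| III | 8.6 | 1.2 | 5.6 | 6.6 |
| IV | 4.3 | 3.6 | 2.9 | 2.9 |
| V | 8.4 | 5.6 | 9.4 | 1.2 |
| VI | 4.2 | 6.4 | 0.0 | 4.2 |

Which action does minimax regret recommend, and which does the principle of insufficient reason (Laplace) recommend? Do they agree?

minimax regret → II; laplace → V (disagree)

Column bests: Weak=8.6, Fair=9.6, Strong=9.4, Boom=7.4.
I regrets: 6.1, 0.0, 5.1, 3.7 → max 6.1
II regrets: 2.9, 4.1, 5.6, 0.0 → max 5.6
III regrets: 0.0, 8.4, 3.8, 0.8 → max 8.4
IV regrets: 4.3, 6.0, 6.5, 4.5 → max 6.5
V regrets: 0.2, 4.0, 0.0, 6.2 → max 6.2
VI regrets: 4.4, 3.2, 9.4, 3.2 → max 9.4
Smallest max regret = 5.6 → II.
Row averages: I=5.025, II=5.6, III=5.5, IV=3.425, V=6.15, VI=3.7
Highest average = 6.15 → V.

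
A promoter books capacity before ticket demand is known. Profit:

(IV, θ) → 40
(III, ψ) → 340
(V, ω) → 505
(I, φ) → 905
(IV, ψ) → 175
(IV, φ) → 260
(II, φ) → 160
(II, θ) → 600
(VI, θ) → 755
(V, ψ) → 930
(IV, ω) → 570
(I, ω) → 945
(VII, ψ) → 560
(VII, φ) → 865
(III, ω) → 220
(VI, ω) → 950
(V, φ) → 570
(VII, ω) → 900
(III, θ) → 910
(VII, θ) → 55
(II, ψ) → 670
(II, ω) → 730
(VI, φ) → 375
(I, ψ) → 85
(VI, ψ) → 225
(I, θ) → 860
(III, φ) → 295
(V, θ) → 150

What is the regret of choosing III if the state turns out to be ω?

730

Best payoff under ω is 950.
Regret = 950 − 220 = 730.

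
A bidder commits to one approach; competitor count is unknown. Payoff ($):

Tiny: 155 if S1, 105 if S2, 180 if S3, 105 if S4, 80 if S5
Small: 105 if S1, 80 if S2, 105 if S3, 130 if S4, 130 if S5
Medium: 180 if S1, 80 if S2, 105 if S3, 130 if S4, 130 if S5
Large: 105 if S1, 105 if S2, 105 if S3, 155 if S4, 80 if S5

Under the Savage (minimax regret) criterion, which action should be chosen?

Column bests: S1=180, S2=105, S3=180, S4=155, S5=130.
Tiny regrets: 25, 0, 0, 50, 50 → max 50
Small regrets: 75, 25, 75, 25, 0 → max 75
Medium regrets: 0, 25, 75, 25, 0 → max 75
Large regrets: 75, 0, 75, 0, 50 → max 75
Smallest max regret = 50 → Tiny.

Tiny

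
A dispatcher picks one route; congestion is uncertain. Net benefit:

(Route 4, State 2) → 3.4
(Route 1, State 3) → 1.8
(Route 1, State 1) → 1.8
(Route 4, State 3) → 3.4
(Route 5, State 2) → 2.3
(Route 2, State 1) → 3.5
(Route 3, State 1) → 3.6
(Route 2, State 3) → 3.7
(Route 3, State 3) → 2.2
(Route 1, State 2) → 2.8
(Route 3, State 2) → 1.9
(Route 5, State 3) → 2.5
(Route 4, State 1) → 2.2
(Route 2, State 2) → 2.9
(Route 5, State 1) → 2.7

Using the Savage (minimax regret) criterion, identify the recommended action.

Route 2

Column bests: State 1=3.6, State 2=3.4, State 3=3.7.
Route 1 regrets: 1.8, 0.6, 1.9 → max 1.9
Route 2 regrets: 0.1, 0.5, 0.0 → max 0.5
Route 3 regrets: 0.0, 1.5, 1.5 → max 1.5
Route 4 regrets: 1.4, 0.0, 0.3 → max 1.4
Route 5 regrets: 0.9, 1.1, 1.2 → max 1.2
Smallest max regret = 0.5 → Route 2.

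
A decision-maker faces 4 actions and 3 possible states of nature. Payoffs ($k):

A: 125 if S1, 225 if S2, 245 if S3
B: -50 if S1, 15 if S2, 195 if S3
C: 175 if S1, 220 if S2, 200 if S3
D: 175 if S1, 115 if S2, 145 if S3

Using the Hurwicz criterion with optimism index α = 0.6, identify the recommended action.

C

A: 0.6·245 + 0.4·125 = 197
B: 0.6·195 + 0.4·(-50) = 97
C: 0.6·220 + 0.4·175 = 202
D: 0.6·175 + 0.4·115 = 151
Highest Hurwicz score = 202 → C.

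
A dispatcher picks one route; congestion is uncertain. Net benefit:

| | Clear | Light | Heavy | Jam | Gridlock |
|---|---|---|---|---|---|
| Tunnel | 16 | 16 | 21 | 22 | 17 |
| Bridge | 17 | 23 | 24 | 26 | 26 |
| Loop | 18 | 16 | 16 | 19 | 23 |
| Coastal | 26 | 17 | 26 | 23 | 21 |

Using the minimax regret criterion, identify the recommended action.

Coastal

Column bests: Clear=26, Light=23, Heavy=26, Jam=26, Gridlock=26.
Tunnel regrets: 10, 7, 5, 4, 9 → max 10
Bridge regrets: 9, 0, 2, 0, 0 → max 9
Loop regrets: 8, 7, 10, 7, 3 → max 10
Coastal regrets: 0, 6, 0, 3, 5 → max 6
Smallest max regret = 6 → Coastal.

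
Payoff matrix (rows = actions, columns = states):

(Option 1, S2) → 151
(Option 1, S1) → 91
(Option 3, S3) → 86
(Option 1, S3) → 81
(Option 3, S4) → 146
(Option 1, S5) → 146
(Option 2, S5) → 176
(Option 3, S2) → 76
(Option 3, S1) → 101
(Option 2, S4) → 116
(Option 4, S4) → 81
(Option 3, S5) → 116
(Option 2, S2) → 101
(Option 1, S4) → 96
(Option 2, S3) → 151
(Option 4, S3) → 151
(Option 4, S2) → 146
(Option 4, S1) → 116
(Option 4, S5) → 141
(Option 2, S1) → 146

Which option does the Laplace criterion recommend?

Option 2

Row averages: Option 1=113, Option 2=138, Option 3=105, Option 4=127
Highest average = 138 → Option 2.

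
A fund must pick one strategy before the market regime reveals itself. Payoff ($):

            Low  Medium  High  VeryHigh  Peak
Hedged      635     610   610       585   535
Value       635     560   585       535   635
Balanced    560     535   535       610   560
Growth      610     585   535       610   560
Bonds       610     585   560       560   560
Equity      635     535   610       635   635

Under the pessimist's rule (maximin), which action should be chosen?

Row minima: Hedged=535, Value=535, Balanced=535, Growth=535, Bonds=560, Equity=535
Best worst-case = 560 → Bonds.

Bonds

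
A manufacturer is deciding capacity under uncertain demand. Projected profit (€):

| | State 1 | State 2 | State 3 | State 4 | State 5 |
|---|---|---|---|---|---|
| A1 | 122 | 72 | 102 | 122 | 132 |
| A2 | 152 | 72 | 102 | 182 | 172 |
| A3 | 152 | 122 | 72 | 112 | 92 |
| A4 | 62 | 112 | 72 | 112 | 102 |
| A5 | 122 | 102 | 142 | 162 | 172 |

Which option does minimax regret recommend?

A5

Column bests: State 1=152, State 2=122, State 3=142, State 4=182, State 5=172.
A1 regrets: 30, 50, 40, 60, 40 → max 60
A2 regrets: 0, 50, 40, 0, 0 → max 50
A3 regrets: 0, 0, 70, 70, 80 → max 80
A4 regrets: 90, 10, 70, 70, 70 → max 90
A5 regrets: 30, 20, 0, 20, 0 → max 30
Smallest max regret = 30 → A5.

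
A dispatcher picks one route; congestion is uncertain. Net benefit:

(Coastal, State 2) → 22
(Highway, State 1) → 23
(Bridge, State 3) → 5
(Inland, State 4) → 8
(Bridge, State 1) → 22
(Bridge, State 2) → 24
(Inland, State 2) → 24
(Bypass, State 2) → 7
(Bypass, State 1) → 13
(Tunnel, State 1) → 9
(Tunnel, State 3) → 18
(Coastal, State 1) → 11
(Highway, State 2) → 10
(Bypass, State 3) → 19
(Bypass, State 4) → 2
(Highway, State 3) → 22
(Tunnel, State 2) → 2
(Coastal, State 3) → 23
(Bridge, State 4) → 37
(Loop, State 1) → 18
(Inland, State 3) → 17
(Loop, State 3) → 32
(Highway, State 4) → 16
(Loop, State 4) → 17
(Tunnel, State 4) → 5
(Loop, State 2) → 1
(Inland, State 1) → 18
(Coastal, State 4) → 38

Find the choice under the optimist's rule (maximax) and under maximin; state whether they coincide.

Row maxima: Inland=24, Bridge=37, Loop=32, Bypass=19, Coastal=38, Highway=23, Tunnel=18
Best best-case = 38 → Coastal.
Row minima: Inland=8, Bridge=5, Loop=1, Bypass=2, Coastal=11, Highway=10, Tunnel=2
Best worst-case = 11 → Coastal.

maximax → Coastal; maximin → Coastal (agree)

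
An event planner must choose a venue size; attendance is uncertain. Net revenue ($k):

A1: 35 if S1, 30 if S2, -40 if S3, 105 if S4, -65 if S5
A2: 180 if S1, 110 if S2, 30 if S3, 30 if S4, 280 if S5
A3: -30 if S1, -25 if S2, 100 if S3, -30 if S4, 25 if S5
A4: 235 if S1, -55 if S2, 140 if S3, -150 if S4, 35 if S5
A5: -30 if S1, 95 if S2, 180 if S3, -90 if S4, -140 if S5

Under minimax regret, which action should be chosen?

A2

Column bests: S1=235, S2=110, S3=180, S4=105, S5=280.
A1 regrets: 200, 80, 220, 0, 345 → max 345
A2 regrets: 55, 0, 150, 75, 0 → max 150
A3 regrets: 265, 135, 80, 135, 255 → max 265
A4 regrets: 0, 165, 40, 255, 245 → max 255
A5 regrets: 265, 15, 0, 195, 420 → max 420
Smallest max regret = 150 → A2.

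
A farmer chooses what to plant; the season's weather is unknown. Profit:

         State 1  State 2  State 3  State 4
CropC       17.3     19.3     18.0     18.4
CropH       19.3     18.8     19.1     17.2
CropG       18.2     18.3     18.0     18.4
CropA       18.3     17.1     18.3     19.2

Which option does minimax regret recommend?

CropG

Column bests: State 1=19.3, State 2=19.3, State 3=19.1, State 4=19.2.
CropC regrets: 2.0, 0.0, 1.1, 0.8 → max 2.0
CropH regrets: 0.0, 0.5, 0.0, 2.0 → max 2.0
CropG regrets: 1.1, 1.0, 1.1, 0.8 → max 1.1
CropA regrets: 1.0, 2.2, 0.8, 0.0 → max 2.2
Smallest max regret = 1.1 → CropG.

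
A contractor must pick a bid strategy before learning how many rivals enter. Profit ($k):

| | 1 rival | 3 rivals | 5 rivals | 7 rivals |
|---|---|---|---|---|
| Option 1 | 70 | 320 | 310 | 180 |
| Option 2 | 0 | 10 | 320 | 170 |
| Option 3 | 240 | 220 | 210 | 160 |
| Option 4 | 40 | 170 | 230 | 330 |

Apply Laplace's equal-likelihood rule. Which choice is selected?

Row averages: Option 1=220, Option 2=125, Option 3=207.5, Option 4=192.5
Highest average = 220 → Option 1.

Option 1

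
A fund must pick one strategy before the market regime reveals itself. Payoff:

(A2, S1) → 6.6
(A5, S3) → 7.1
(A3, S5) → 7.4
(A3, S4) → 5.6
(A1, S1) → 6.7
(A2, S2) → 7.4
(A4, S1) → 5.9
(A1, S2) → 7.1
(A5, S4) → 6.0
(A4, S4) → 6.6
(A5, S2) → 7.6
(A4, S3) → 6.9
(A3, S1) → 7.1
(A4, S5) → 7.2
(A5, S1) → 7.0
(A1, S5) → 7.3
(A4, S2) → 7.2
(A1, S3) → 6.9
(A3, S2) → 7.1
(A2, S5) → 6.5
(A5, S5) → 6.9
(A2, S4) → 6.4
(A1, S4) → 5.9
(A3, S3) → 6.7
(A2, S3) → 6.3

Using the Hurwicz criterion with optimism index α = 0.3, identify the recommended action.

A2

A1: 0.3·7.3 + 0.7·5.9 = 6.32
A2: 0.3·7.4 + 0.7·6.3 = 6.63
A3: 0.3·7.4 + 0.7·5.6 = 6.14
A4: 0.3·7.2 + 0.7·5.9 = 6.29
A5: 0.3·7.6 + 0.7·6.0 = 6.48
Highest Hurwicz score = 6.63 → A2.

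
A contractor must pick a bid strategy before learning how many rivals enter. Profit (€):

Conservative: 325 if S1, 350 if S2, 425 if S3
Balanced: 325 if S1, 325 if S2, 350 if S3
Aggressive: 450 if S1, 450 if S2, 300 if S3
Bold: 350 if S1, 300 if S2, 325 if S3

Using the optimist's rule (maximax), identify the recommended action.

Row maxima: Conservative=425, Balanced=350, Aggressive=450, Bold=350
Best best-case = 450 → Aggressive.

Aggressive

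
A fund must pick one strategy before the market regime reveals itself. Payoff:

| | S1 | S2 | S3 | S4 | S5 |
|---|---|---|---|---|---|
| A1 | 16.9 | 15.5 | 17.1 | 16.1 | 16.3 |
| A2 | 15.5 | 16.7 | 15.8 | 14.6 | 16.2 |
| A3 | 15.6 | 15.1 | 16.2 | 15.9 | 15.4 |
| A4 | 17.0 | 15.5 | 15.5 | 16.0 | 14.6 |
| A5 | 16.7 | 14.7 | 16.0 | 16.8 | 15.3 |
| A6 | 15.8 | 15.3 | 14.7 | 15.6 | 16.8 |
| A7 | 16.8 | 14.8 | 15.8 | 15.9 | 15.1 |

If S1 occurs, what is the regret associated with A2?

1.5

Best payoff under S1 is 17.0.
Regret = 17.0 − 15.5 = 1.5.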